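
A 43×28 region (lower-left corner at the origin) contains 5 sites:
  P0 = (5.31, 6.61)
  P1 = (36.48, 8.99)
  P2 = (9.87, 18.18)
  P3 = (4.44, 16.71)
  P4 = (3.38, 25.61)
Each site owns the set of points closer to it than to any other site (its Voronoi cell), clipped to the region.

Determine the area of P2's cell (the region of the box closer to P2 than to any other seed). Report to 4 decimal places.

Area of P2's cell: 306.3435

1. box [0,43]×[0,28]: [(0, 0) (43, 0) (43, 28) (0, 28)]
2. ⊥bis P2·P0 via (7.59,12.395): [(0, 15.3864) (39.0396, 0) (43, 0) (43, 28) (0, 28)]  |A|=903.6608
3. ⊥bis P2·P1 via (23.175,13.585): [(0, 15.3864) (20.9461, 7.1311) (28.1533, 28) (0, 28)]  |A|=425.868
4. ⊥bis P2·P3 via (7.155,17.445): [(8.6335, 11.9837) (20.9461, 7.1311) (28.1533, 28) (4.2976, 28)]  |A|=337.003
5. ⊥bis P2·P4 via (6.625,21.895): [(6.0793, 21.4184) (8.6335, 11.9837) (20.9461, 7.1311) (28.1533, 28) (13.6142, 28)]  |A|=306.3435
6. canonical 5-gon: [(6.0793, 21.4184) (8.6335, 11.9837) (20.9461, 7.1311) (28.1533, 28) (13.6142, 28)]
7. shoelace: 306.3435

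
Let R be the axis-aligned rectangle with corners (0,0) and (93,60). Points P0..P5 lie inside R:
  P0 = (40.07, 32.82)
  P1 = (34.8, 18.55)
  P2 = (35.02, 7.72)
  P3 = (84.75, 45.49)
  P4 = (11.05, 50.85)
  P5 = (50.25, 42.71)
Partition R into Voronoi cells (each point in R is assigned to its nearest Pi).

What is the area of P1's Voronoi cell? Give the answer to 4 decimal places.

Area of P1's cell: 728.6339

1. box [0,93]×[0,60]: [(0, 0) (93, 0) (93, 60) (0, 60)]
2. ⊥bis P1·P0 via (37.435,25.685): [(0, 39.51) (0, 0) (93, 0) (93, 5.1645)]  |A|=2077.3632
3. ⊥bis P1·P2 via (34.91,13.135): [(69.5142, 13.8379) (0, 39.51) (0, 12.4258)]  |A|=941.3662
4. ⊥bis P1·P3 via (59.775,32.02): [(69.5142, 13.8379) (0, 39.51) (0, 12.4258)]  |A|=941.3662
5. ⊥bis P1·P4 via (22.925,34.7): [(69.5142, 13.8379) (19.6149, 32.2661) (0, 17.8434) (0, 12.4258)]  |A|=728.8725
6. ⊥bis P1·P5 via (42.525,30.63): [(68.8061, 13.8236) (67.785, 14.4765) (19.6149, 32.2661) (0, 17.8434) (0, 12.4258)]  |A|=728.6339
7. canonical 5-gon: [(68.8061, 13.8236) (67.785, 14.4765) (19.6149, 32.2661) (0, 17.8434) (0, 12.4258)]
8. shoelace: 728.6339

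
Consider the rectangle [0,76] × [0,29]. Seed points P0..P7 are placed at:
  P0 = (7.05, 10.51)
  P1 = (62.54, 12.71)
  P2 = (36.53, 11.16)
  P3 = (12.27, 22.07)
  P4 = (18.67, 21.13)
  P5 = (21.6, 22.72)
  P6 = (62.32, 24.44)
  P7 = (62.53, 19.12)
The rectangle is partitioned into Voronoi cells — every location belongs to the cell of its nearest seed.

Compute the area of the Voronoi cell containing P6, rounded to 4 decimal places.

Area of P6's cell: 220.8334

1. box [0,76]×[0,29]: [(0, 0) (76, 0) (76, 29) (0, 29)]
2. ⊥bis P6·P0 via (34.685,17.475): [(39.0893, 0) (76, 0) (76, 29) (31.7803, 29)]  |A|=1176.3906
3. ⊥bis P6·P1 via (62.43,18.575): [(34.5396, 18.0519) (76, 18.8295) (76, 29) (31.7803, 29)]  |A|=452.8971
4. ⊥bis P6·P2 via (49.425,17.8): [(49.1541, 18.326) (76, 18.8295) (76, 29) (43.6578, 29)]  |A|=309.1279
5. ⊥bis P6·P3 via (37.295,23.255): [(49.1541, 18.326) (76, 18.8295) (76, 29) (43.6578, 29)]  |A|=309.1279
6. ⊥bis P6·P4 via (40.495,22.785): [(49.1541, 18.326) (76, 18.8295) (76, 29) (43.6578, 29)]  |A|=309.1279
7. ⊥bis P6·P5 via (41.96,23.58): [(49.1541, 18.326) (76, 18.8295) (76, 29) (43.6578, 29)]  |A|=309.1279
8. ⊥bis P6·P7 via (62.425,21.78): [(47.6754, 21.1978) (76, 22.3159) (76, 29) (43.6578, 29)]  |A|=220.8334
9. canonical 4-gon: [(47.6754, 21.1978) (76, 22.3159) (76, 29) (43.6578, 29)]
10. shoelace: 220.8334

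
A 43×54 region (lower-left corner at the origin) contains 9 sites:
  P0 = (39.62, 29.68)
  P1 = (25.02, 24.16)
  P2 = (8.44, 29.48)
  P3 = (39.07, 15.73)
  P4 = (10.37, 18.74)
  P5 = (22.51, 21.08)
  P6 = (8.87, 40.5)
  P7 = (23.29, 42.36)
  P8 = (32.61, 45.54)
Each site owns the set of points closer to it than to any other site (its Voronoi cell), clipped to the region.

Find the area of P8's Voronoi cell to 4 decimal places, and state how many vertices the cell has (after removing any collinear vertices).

Area of P8's cell: 253.4847 (4 vertices)

1. box [0,43]×[0,54]: [(0, 0) (43, 0) (43, 54) (0, 54)]
2. ⊥bis P8·P0 via (36.115,37.61): [(0, 21.6474) (43, 40.6531) (43, 54) (0, 54)]  |A|=982.5379
3. ⊥bis P8·P1 via (28.815,34.85): [(0, 45.0795) (29.4004, 34.6422) (43, 40.6531) (43, 54) (0, 54)]  |A|=638.0829
4. ⊥bis P8·P2 via (20.525,37.51): [(20.2789, 37.8803) (29.4004, 34.6422) (43, 40.6531) (43, 54) (9.5681, 54)]  |A|=470.5166
5. ⊥bis P8·P3 via (35.84,30.635): [(20.2789, 37.8803) (29.4004, 34.6422) (43, 40.6531) (43, 54) (9.5681, 54)]  |A|=470.5166
6. ⊥bis P8·P4 via (21.49,32.14): [(20.2789, 37.8803) (29.4004, 34.6422) (43, 40.6531) (43, 54) (9.5681, 54)]  |A|=470.5166
7. ⊥bis P8·P5 via (27.56,33.31): [(20.2789, 37.8803) (29.4004, 34.6422) (43, 40.6531) (43, 54) (9.5681, 54)]  |A|=470.5166
8. ⊥bis P8·P6 via (20.74,43.02): [(21.9577, 37.2844) (29.4004, 34.6422) (43, 40.6531) (43, 54) (18.4089, 54)]  |A|=386.2873
9. ⊥bis P8·P7 via (27.95,43.95): [(30.8997, 35.3049) (43, 40.6531) (43, 54) (24.5209, 54)]  |A|=253.4847
10. canonical 4-gon: [(30.8997, 35.3049) (43, 40.6531) (43, 54) (24.5209, 54)]
11. shoelace: 253.4847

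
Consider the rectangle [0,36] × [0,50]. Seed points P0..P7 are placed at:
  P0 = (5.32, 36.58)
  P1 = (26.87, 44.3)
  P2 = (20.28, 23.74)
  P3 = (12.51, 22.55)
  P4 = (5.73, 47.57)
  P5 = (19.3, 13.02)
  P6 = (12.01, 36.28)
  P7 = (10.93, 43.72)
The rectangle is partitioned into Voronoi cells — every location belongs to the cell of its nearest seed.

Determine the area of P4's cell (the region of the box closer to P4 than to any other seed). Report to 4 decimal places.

Area of P4's cell: 67.7493

1. box [0,36]×[0,50]: [(0, 0) (36, 0) (36, 50) (0, 50)]
2. ⊥bis P4·P0 via (5.525,42.075): [(0, 42.2811) (36, 40.9381) (36, 50) (0, 50)]  |A|=302.0544
3. ⊥bis P4·P1 via (16.3,45.935): [(0, 42.2811) (15.6445, 41.6975) (16.9288, 50) (0, 50)]  |A|=130.655
4. ⊥bis P4·P2 via (13.005,35.655): [(0, 42.2811) (15.6445, 41.6975) (16.9288, 50) (0, 50)]  |A|=130.655
5. ⊥bis P4·P3 via (9.12,35.06): [(0, 42.2811) (15.6445, 41.6975) (16.9288, 50) (0, 50)]  |A|=130.655
6. ⊥bis P4·P5 via (12.515,30.295): [(0, 42.2811) (15.6445, 41.6975) (16.9288, 50) (0, 50)]  |A|=130.655
7. ⊥bis P4·P6 via (8.87,41.925): [(0, 42.2811) (8.9125, 41.9486) (16.3208, 46.0695) (16.9288, 50) (0, 50)]  |A|=115.8538
8. ⊥bis P4·P7 via (8.33,45.645): [(0, 42.2811) (5.6825, 42.0691) (11.5544, 50) (0, 50)]  |A|=67.7493
9. canonical 4-gon: [(0, 42.2811) (5.6825, 42.0691) (11.5544, 50) (0, 50)]
10. shoelace: 67.7493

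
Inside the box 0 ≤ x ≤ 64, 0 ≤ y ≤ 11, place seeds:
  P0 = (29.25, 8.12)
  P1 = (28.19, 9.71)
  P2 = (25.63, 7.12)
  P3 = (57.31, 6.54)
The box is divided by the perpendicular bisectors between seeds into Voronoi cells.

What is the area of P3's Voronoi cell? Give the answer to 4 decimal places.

Area of P3's cell: 229.0535

1. box [0,64]×[0,11]: [(0, 0) (64, 0) (64, 11) (0, 11)]
2. ⊥bis P3·P0 via (43.28,7.33): [(42.8673, 0) (64, 0) (64, 11) (43.4867, 11)]  |A|=229.0535
3. ⊥bis P3·P1 via (42.75,8.125): [(42.8673, 0) (64, 0) (64, 11) (43.4867, 11)]  |A|=229.0535
4. ⊥bis P3·P2 via (41.47,6.83): [(42.8673, 0) (64, 0) (64, 11) (43.4867, 11)]  |A|=229.0535
5. canonical 4-gon: [(42.8673, 0) (64, 0) (64, 11) (43.4867, 11)]
6. shoelace: 229.0535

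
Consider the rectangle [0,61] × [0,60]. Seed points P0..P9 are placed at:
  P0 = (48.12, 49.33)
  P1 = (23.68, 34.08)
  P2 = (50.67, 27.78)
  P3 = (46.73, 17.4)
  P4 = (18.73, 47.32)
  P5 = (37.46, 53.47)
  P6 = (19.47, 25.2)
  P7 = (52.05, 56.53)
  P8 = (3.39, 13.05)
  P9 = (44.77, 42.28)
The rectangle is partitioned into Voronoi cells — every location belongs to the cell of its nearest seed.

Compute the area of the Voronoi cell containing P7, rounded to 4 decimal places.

1. box [0,61]×[0,60]: [(0, 0) (61, 0) (61, 60) (0, 60)]
2. ⊥bis P7·P0 via (50.085,52.93): [(61, 46.9722) (61, 60) (37.1323, 60)]  |A|=155.4713
3. ⊥bis P7·P1 via (37.865,45.305): [(61, 46.9722) (61, 60) (37.1323, 60)]  |A|=155.4713
4. ⊥bis P7·P2 via (51.36,42.155): [(61, 46.9722) (61, 60) (37.1323, 60)]  |A|=155.4713
5. ⊥bis P7·P3 via (49.39,36.965): [(61, 46.9722) (61, 60) (37.1323, 60)]  |A|=155.4713
6. ⊥bis P7·P4 via (35.39,51.925): [(61, 46.9722) (61, 60) (37.1323, 60)]  |A|=155.4713
7. ⊥bis P7·P5 via (44.755,55): [(44.5562, 55.9478) (61, 46.9722) (61, 60) (43.7063, 60)]  |A|=142.1517
8. ⊥bis P7·P6 via (35.76,40.865): [(44.5562, 55.9478) (61, 46.9722) (61, 60) (43.7063, 60)]  |A|=142.1517
9. ⊥bis P7·P8 via (27.72,34.79): [(44.5562, 55.9478) (61, 46.9722) (61, 60) (43.7063, 60)]  |A|=142.1517
10. ⊥bis P7·P9 via (48.41,49.405): [(44.5562, 55.9478) (61, 46.9722) (61, 60) (43.7063, 60)]  |A|=142.1517
11. canonical 4-gon: [(44.5562, 55.9478) (61, 46.9722) (61, 60) (43.7063, 60)]
12. shoelace: 142.1517

Area of P7's cell: 142.1517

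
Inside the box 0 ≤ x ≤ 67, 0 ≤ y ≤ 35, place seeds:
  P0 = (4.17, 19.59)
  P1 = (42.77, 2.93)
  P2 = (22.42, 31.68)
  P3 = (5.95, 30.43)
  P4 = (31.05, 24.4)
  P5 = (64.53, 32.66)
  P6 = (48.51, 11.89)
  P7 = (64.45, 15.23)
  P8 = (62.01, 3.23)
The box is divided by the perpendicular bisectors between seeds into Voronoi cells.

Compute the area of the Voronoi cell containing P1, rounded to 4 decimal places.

1. box [0,67]×[0,35]: [(0, 0) (67, 0) (67, 35) (0, 35)]
2. ⊥bis P1·P0 via (23.47,11.26): [(18.6101, 0) (67, 0) (67, 35) (33.7163, 35)]  |A|=1429.2872
3. ⊥bis P1·P2 via (32.595,17.305): [(23.2128, 10.664) (18.6101, 0) (67, 0) (67, 35) (57.5941, 35)]  |A|=1138.7429
4. ⊥bis P1·P3 via (24.36,16.68): [(23.2128, 10.664) (18.6101, 0) (67, 0) (67, 35) (57.5941, 35)]  |A|=1138.7429
5. ⊥bis P1·P4 via (36.91,13.665): [(20.6854, 4.8084) (18.6101, 0) (67, 0) (67, 30.0905)]  |A|=813.1516
6. ⊥bis P1·P5 via (53.65,17.795): [(49.7308, 20.6636) (20.6854, 4.8084) (18.6101, 0) (67, 0) (67, 8.0239)]  |A|=622.6149
7. ⊥bis P1·P6 via (45.64,7.41): [(36.3518, 13.3603) (20.6854, 4.8084) (18.6101, 0) (57.2068, 0)]  |A|=286.6221
8. ⊥bis P1·P7 via (53.61,9.08): [(36.3518, 13.3603) (20.6854, 4.8084) (18.6101, 0) (57.2068, 0)]  |A|=286.6221
9. ⊥bis P1·P8 via (52.39,3.08): [(52.3899, 3.0858) (36.3518, 13.3603) (20.6854, 4.8084) (18.6101, 0) (52.438, 0)]  |A|=279.2642
10. canonical 5-gon: [(52.3899, 3.0858) (36.3518, 13.3603) (20.6854, 4.8084) (18.6101, 0) (52.438, 0)]
11. shoelace: 279.2642

Area of P1's cell: 279.2642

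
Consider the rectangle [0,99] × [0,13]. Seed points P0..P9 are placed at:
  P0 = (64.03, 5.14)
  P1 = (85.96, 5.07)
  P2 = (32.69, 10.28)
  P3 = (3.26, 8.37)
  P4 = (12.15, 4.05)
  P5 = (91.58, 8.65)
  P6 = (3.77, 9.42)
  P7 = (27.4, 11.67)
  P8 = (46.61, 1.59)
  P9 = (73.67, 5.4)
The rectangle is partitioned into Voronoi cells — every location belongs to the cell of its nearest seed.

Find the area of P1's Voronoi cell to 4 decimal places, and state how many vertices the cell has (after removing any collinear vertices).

Area of P1's cell: 118.9546 (4 vertices)

1. box [0,99]×[0,13]: [(0, 0) (99, 0) (99, 13) (0, 13)]
2. ⊥bis P1·P0 via (74.995,5.105): [(74.9787, 0) (99, 0) (99, 13) (75.0202, 13)]  |A|=312.0071
3. ⊥bis P1·P2 via (59.325,7.675): [(74.9787, 0) (99, 0) (99, 13) (75.0202, 13)]  |A|=312.0071
4. ⊥bis P1·P3 via (44.61,6.72): [(74.9787, 0) (99, 0) (99, 13) (75.0202, 13)]  |A|=312.0071
5. ⊥bis P1·P4 via (49.055,4.56): [(74.9787, 0) (99, 0) (99, 13) (75.0202, 13)]  |A|=312.0071
6. ⊥bis P1·P5 via (88.77,6.86): [(74.9787, 0) (93.1399, 0) (84.8588, 13) (75.0202, 13)]  |A|=181.9983
7. ⊥bis P1·P6 via (44.865,7.245): [(74.9787, 0) (93.1399, 0) (84.8588, 13) (75.0202, 13)]  |A|=181.9983
8. ⊥bis P1·P7 via (56.68,8.37): [(74.9787, 0) (93.1399, 0) (84.8588, 13) (75.0202, 13)]  |A|=181.9983
9. ⊥bis P1·P8 via (66.285,3.33): [(74.9787, 0) (93.1399, 0) (84.8588, 13) (75.0202, 13)]  |A|=181.9983
10. ⊥bis P1·P9 via (79.815,5.235): [(79.6744, 0) (93.1399, 0) (84.8588, 13) (80.0235, 13)]  |A|=118.9546
11. canonical 4-gon: [(79.6744, 0) (93.1399, 0) (84.8588, 13) (80.0235, 13)]
12. shoelace: 118.9546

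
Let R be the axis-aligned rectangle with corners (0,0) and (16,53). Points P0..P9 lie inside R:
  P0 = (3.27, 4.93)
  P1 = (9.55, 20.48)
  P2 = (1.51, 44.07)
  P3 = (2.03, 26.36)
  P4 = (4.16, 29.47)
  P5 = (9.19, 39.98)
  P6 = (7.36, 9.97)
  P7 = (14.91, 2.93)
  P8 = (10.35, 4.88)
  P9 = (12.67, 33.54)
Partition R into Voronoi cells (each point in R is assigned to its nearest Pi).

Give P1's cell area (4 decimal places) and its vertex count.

1. box [0,16]×[0,53]: [(0, 0) (16, 0) (16, 53) (0, 53)]
2. ⊥bis P1·P0 via (6.41,12.705): [(0, 15.2937) (16, 8.832) (16, 53) (0, 53)]  |A|=654.9942
3. ⊥bis P1·P2 via (5.53,32.275): [(0, 30.3903) (0, 15.2937) (16, 8.832) (16, 35.8434)]  |A|=336.8635
4. ⊥bis P1·P3 via (5.79,23.42): [(15.3239, 35.613) (0, 16.0151) (0, 15.2937) (16, 8.832) (16, 35.8434)]  |A|=226.722
5. ⊥bis P1·P4 via (6.855,24.975): [(7.139, 25.1453) (0, 16.0151) (0, 15.2937) (16, 8.832) (16, 30.4579)]  |A|=200.266
6. ⊥bis P1·P5 via (9.37,30.23): [(15.8184, 30.349) (7.139, 25.1453) (0, 16.0151) (0, 15.2937) (16, 8.832) (16, 30.3524)]  |A|=200.2565
7. ⊥bis P1·P6 via (8.455,15.225): [(15.8184, 30.349) (7.139, 25.1453) (0.6533, 16.8507) (16, 13.6528) (16, 30.3524)]  |A|=148.4628
8. ⊥bis P1·P7 via (12.23,11.705): [(15.8184, 30.349) (7.139, 25.1453) (0.6533, 16.8507) (16, 13.6528) (16, 30.3524)]  |A|=148.4628
9. ⊥bis P1·P8 via (9.95,12.68): [(15.8184, 30.349) (7.139, 25.1453) (0.6533, 16.8507) (16, 13.6528) (16, 30.3524)]  |A|=148.4628
10. ⊥bis P1·P9 via (11.11,27.01): [(10.4945, 27.1571) (7.139, 25.1453) (0.6533, 16.8507) (16, 13.6528) (16, 25.8418)]  |A|=135.7652
11. canonical 5-gon: [(10.4945, 27.1571) (7.139, 25.1453) (0.6533, 16.8507) (16, 13.6528) (16, 25.8418)]
12. shoelace: 135.7652

Area of P1's cell: 135.7652 (5 vertices)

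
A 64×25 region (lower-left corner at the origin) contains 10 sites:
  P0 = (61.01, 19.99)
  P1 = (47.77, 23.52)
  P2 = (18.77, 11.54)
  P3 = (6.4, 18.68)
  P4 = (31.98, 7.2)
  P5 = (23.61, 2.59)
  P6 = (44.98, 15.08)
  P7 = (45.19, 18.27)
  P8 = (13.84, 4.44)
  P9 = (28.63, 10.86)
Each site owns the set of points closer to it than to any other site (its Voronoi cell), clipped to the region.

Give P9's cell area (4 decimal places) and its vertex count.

Area of P9's cell: 170.8570 (6 vertices)

1. box [0,64]×[0,25]: [(0, 0) (64, 0) (64, 25) (0, 25)]
2. ⊥bis P9·P0 via (44.82,15.425): [(0, 0) (49.1693, 0) (42.1202, 25) (0, 25)]  |A|=1141.1186
3. ⊥bis P9·P1 via (38.2,17.19): [(0, 0) (49.1693, 0) (48.8714, 1.0564) (33.0341, 25) (0, 25)]  |A|=1032.3423
4. ⊥bis P9·P2 via (23.7,11.2): [(22.9276, 0) (49.1693, 0) (48.8714, 1.0564) (33.0341, 25) (24.6517, 25)]  |A|=437.6009
5. ⊥bis P9·P3 via (17.515,14.77): [(22.9276, 0) (49.1693, 0) (48.8714, 1.0564) (33.0341, 25) (24.6517, 25)]  |A|=437.6009
6. ⊥bis P9·P4 via (30.305,9.03): [(23.0952, 2.4309) (38.5847, 16.6084) (33.0341, 25) (24.6517, 25)]  |A|=198.9289
7. ⊥bis P9·P5 via (26.12,6.725): [(23.501, 8.3148) (27.1221, 6.1167) (38.5847, 16.6084) (33.0341, 25) (24.6517, 25)]  |A|=187.8299
8. ⊥bis P9·P6 via (36.805,12.97): [(23.501, 8.3148) (27.1221, 6.1167) (36.3855, 14.5955) (34.1261, 23.3491) (33.0341, 25) (24.6517, 25)]  |A|=175.9303
9. ⊥bis P9·P7 via (36.91,14.565): [(23.501, 8.3148) (27.1221, 6.1167) (36.3855, 14.5955) (35.6891, 17.2935) (32.2407, 25) (24.6517, 25)]  |A|=170.857
10. ⊥bis P9·P8 via (21.235,7.65): [(23.501, 8.3148) (27.1221, 6.1167) (36.3855, 14.5955) (35.6891, 17.2935) (32.2407, 25) (24.6517, 25)]  |A|=170.857
11. canonical 6-gon: [(23.501, 8.3148) (27.1221, 6.1167) (36.3855, 14.5955) (35.6891, 17.2935) (32.2407, 25) (24.6517, 25)]
12. shoelace: 170.857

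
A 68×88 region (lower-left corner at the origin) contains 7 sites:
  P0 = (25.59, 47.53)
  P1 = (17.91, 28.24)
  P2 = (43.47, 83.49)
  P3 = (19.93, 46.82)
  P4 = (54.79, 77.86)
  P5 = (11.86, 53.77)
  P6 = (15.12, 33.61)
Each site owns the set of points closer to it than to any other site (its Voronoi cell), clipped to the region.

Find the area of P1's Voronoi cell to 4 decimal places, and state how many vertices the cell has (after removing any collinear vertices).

1. box [0,68]×[0,88]: [(0, 0) (68, 0) (68, 88) (0, 88)]
2. ⊥bis P1·P0 via (21.75,37.885): [(0, 46.5444) (0, 0) (68, 0) (68, 19.4713)]  |A|=2244.5346
3. ⊥bis P1·P2 via (30.69,55.865): [(0, 46.5444) (0, 0) (68, 0) (68, 19.4713)]  |A|=2244.5346
4. ⊥bis P1·P3 via (18.92,37.53): [(24.0397, 36.9734) (0, 39.587) (0, 0) (68, 0) (68, 19.4713)]  |A|=2160.9071
5. ⊥bis P1·P4 via (36.35,53.05): [(24.0397, 36.9734) (0, 39.587) (0, 0) (68, 0) (68, 19.4713)]  |A|=2160.9071
6. ⊥bis P1·P5 via (14.885,41.005): [(24.0397, 36.9734) (6.1018, 38.9236) (0, 37.4776) (0, 0) (68, 0) (68, 19.4713)]  |A|=2154.4717
7. ⊥bis P1·P6 via (16.515,30.925): [(26.3705, 36.0454) (0, 22.3446) (0, 0) (68, 0) (68, 19.4713)]  |A|=1925.4542
8. canonical 5-gon: [(26.3705, 36.0454) (0, 22.3446) (0, 0) (68, 0) (68, 19.4713)]
9. shoelace: 1925.4542

Area of P1's cell: 1925.4542 (5 vertices)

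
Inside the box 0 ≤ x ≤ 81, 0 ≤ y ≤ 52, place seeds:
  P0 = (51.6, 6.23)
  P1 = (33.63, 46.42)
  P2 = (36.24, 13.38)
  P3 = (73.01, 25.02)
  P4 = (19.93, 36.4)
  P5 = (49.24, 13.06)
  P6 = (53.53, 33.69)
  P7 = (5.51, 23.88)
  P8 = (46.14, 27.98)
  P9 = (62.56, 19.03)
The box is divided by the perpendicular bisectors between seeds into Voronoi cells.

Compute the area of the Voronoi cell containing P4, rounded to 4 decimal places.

1. box [0,81]×[0,52]: [(0, 0) (81, 0) (81, 52) (0, 52)]
2. ⊥bis P4·P0 via (35.765,21.315): [(0, 0) (15.4596, 0) (64.9967, 52) (0, 52)]  |A|=2091.8613
3. ⊥bis P4·P1 via (26.78,41.41): [(0, 0) (15.4596, 0) (38.9963, 24.707) (19.0346, 52) (0, 52)]  |A|=1464.6405
4. ⊥bis P4·P2 via (28.085,24.89): [(0, 4.9914) (35.1839, 29.9197) (19.0346, 52) (0, 52)]  |A|=1037.1183
5. ⊥bis P4·P3 via (46.47,30.71): [(0, 4.9914) (35.1839, 29.9197) (19.0346, 52) (0, 52)]  |A|=1037.1183
6. ⊥bis P4·P5 via (34.585,24.73): [(0, 4.9914) (35.1839, 29.9197) (19.0346, 52) (0, 52)]  |A|=1037.1183
7. ⊥bis P4·P6 via (36.73,35.045): [(0, 4.9914) (35.1839, 29.9197) (19.0346, 52) (0, 52)]  |A|=1037.1183
8. ⊥bis P4·P7 via (12.72,30.14): [(0, 44.7904) (21.3942, 20.1495) (35.1839, 29.9197) (19.0346, 52) (0, 52)]  |A|=611.3852
9. ⊥bis P4·P8 via (33.035,32.19): [(0, 44.7904) (21.3942, 20.1495) (31.4575, 27.2794) (33.184, 32.654) (19.0346, 52) (0, 52)]  |A|=603.6506
10. ⊥bis P4·P9 via (41.245,27.715): [(0, 44.7904) (21.3942, 20.1495) (31.4575, 27.2794) (33.184, 32.654) (19.0346, 52) (0, 52)]  |A|=603.6506
11. canonical 6-gon: [(0, 44.7904) (21.3942, 20.1495) (31.4575, 27.2794) (33.184, 32.654) (19.0346, 52) (0, 52)]
12. shoelace: 603.6506

Area of P4's cell: 603.6506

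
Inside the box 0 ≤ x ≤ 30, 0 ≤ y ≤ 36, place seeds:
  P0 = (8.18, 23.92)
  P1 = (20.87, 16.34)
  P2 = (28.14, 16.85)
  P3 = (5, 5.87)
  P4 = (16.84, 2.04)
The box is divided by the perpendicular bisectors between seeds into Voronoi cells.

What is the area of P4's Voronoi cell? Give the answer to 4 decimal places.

1. box [0,30]×[0,36]: [(0, 0) (30, 0) (30, 36) (0, 36)]
2. ⊥bis P4·P0 via (12.51,12.98): [(0, 8.0286) (0, 0) (30, 0) (30, 19.9025)]  |A|=418.9659
3. ⊥bis P4·P1 via (18.855,9.19): [(9.5557, 11.8107) (0, 8.0286) (0, 0) (30, 0) (30, 6.0491)]  |A|=277.3553
4. ⊥bis P4·P2 via (22.49,9.445): [(25.1489, 7.4163) (9.5557, 11.8107) (0, 8.0286) (0, 0) (30, 0) (30, 3.7149)]  |A|=271.6934
5. ⊥bis P4·P3 via (10.92,3.955): [(25.1489, 7.4163) (13.1349, 10.802) (9.6406, 0) (30, 0) (30, 3.7149)]  |A|=155.3091
6. canonical 5-gon: [(25.1489, 7.4163) (13.1349, 10.802) (9.6406, 0) (30, 0) (30, 3.7149)]
7. shoelace: 155.3091

Area of P4's cell: 155.3091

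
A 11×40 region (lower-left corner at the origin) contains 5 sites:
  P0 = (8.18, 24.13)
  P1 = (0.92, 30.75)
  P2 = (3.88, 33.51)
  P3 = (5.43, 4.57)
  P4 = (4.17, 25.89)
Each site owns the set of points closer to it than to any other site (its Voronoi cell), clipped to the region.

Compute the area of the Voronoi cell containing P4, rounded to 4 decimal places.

1. box [0,11]×[0,40]: [(0, 0) (11, 0) (11, 40) (0, 40)]
2. ⊥bis P4·P0 via (6.175,25.01): [(0, 10.9408) (11, 36.0033) (11, 40) (0, 40)]  |A|=181.8072
3. ⊥bis P4·P1 via (2.545,28.32): [(0, 26.6181) (0, 10.9408) (9.7393, 33.131)]  |A|=76.3432
4. ⊥bis P4·P2 via (4.025,29.7): [(4.6439, 29.7236) (0, 26.6181) (0, 10.9408) (8.3049, 29.8629)]  |A|=70.4606
5. ⊥bis P4·P3 via (4.8,15.23): [(4.6439, 29.7236) (0, 26.6181) (0, 14.9463) (1.8048, 15.053) (8.3049, 29.8629)]  |A|=66.846
6. canonical 5-gon: [(4.6439, 29.7236) (0, 26.6181) (0, 14.9463) (1.8048, 15.053) (8.3049, 29.8629)]
7. shoelace: 66.846

Area of P4's cell: 66.8460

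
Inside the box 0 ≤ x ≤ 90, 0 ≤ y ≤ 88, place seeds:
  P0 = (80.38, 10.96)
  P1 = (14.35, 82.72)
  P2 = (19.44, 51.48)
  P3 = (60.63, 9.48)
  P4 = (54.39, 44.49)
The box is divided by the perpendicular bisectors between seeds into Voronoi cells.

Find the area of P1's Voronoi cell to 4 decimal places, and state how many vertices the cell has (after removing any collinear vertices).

1. box [0,90]×[0,88]: [(0, 0) (90, 0) (90, 88) (0, 88)]
2. ⊥bis P1·P0 via (47.365,46.84): [(0, 3.2571) (90, 86.0706) (90, 88) (0, 88)]  |A|=3900.254
3. ⊥bis P1·P2 via (16.895,67.1): [(0, 64.3473) (80.6771, 77.4922) (90, 86.0706) (90, 88) (0, 88)]  |A|=1435.964
4. ⊥bis P1·P3 via (37.49,46.1): [(0, 64.3473) (80.6771, 77.4922) (90, 86.0706) (90, 88) (0, 88)]  |A|=1435.964
5. ⊥bis P1·P4 via (34.37,63.605): [(0, 64.3473) (41.5411, 71.1156) (57.6622, 88) (0, 88)]  |A|=978.0755
6. canonical 4-gon: [(0, 64.3473) (41.5411, 71.1156) (57.6622, 88) (0, 88)]
7. shoelace: 978.0755

Area of P1's cell: 978.0755 (4 vertices)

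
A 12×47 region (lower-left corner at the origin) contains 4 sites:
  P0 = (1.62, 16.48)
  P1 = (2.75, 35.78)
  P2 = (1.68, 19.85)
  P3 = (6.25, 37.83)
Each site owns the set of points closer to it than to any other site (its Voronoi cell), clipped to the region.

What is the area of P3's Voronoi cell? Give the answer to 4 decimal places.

1. box [0,12]×[0,47]: [(0, 0) (12, 0) (12, 47) (0, 47)]
2. ⊥bis P3·P0 via (3.935,27.155): [(0, 28.0084) (12, 25.406) (12, 47) (0, 47)]  |A|=243.5138
3. ⊥bis P3·P1 via (4.5,36.805): [(0, 44.4879) (11.0567, 25.6106) (12, 25.406) (12, 47) (0, 47)]  |A|=152.4086
4. ⊥bis P3·P2 via (3.965,28.84): [(0, 44.4879) (10.0748, 27.2871) (12, 26.7977) (12, 47) (0, 47)]  |A|=150.3787
5. canonical 5-gon: [(0, 44.4879) (10.0748, 27.2871) (12, 26.7977) (12, 47) (0, 47)]
6. shoelace: 150.3787

Area of P3's cell: 150.3787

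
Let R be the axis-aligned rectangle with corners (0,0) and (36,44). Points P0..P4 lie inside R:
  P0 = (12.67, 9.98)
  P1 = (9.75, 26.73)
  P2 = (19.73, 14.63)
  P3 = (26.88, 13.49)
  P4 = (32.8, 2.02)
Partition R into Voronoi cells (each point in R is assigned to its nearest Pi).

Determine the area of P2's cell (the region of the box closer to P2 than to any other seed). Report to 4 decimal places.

1. box [0,36]×[0,44]: [(0, 0) (36, 0) (36, 44) (0, 44)]
2. ⊥bis P2·P0 via (16.2,12.305): [(0, 36.9011) (24.3046, 0) (36, 0) (36, 44) (0, 44)]  |A|=1135.567
3. ⊥bis P2·P1 via (14.74,20.68): [(12.1117, 18.5122) (24.3046, 0) (36, 0) (36, 38.2151)]  |A|=564.7011
4. ⊥bis P2·P3 via (23.305,14.06): [(25.8172, 29.8164) (12.1117, 18.5122) (21.695, 3.9621)]  |A|=153.8742
5. ⊥bis P2·P4 via (26.265,8.325): [(25.8172, 29.8164) (12.1117, 18.5122) (21.695, 3.9621)]  |A|=153.8742
6. canonical 3-gon: [(25.8172, 29.8164) (12.1117, 18.5122) (21.695, 3.9621)]
7. shoelace: 153.8742

Area of P2's cell: 153.8742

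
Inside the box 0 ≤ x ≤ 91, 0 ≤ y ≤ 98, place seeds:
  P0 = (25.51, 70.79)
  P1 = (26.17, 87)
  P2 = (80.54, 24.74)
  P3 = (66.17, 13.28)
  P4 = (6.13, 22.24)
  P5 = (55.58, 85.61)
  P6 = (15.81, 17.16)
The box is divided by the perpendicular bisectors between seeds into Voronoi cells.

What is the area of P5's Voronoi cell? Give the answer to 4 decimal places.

Area of P5's cell: 1958.5622

1. box [0,91]×[0,98]: [(0, 0) (91, 0) (91, 98) (0, 98)]
2. ⊥bis P5·P0 via (40.545,78.2): [(79.0859, 0) (91, 0) (91, 98) (30.7866, 98)]  |A|=3534.2504
3. ⊥bis P5·P1 via (40.875,86.305): [(40.4966, 78.2982) (79.0859, 0) (91, 0) (91, 98) (41.4277, 98)]  |A|=3429.4256
4. ⊥bis P5·P2 via (68.06,55.175): [(40.4966, 78.2982) (54.6109, 49.6601) (91, 64.5816) (91, 98) (41.4277, 98)]  |A|=1958.5622
5. ⊥bis P5·P3 via (60.875,49.445): [(40.4966, 78.2982) (54.6109, 49.6601) (91, 64.5816) (91, 98) (41.4277, 98)]  |A|=1958.5622
6. ⊥bis P5·P4 via (30.855,53.925): [(40.4966, 78.2982) (54.6109, 49.6601) (91, 64.5816) (91, 98) (41.4277, 98)]  |A|=1958.5622
7. ⊥bis P5·P6 via (35.695,51.385): [(40.4966, 78.2982) (54.6109, 49.6601) (91, 64.5816) (91, 98) (41.4277, 98)]  |A|=1958.5622
8. canonical 5-gon: [(40.4966, 78.2982) (54.6109, 49.6601) (91, 64.5816) (91, 98) (41.4277, 98)]
9. shoelace: 1958.5622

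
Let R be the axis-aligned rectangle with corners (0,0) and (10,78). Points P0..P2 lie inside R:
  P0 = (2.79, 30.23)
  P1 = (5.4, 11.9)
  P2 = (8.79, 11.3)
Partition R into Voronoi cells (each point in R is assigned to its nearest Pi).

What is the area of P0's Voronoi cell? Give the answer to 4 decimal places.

Area of P0's cell: 567.9540

1. box [0,10]×[0,78]: [(0, 0) (10, 0) (10, 78) (0, 78)]
2. ⊥bis P0·P1 via (4.095,21.065): [(0, 20.4819) (10, 21.9058) (10, 78) (0, 78)]  |A|=568.0614
3. ⊥bis P0·P2 via (5.79,20.765): [(0, 20.4819) (8.8911, 21.7479) (10, 22.0994) (10, 78) (0, 78)]  |A|=567.954
4. canonical 5-gon: [(0, 20.4819) (8.8911, 21.7479) (10, 22.0994) (10, 78) (0, 78)]
5. shoelace: 567.954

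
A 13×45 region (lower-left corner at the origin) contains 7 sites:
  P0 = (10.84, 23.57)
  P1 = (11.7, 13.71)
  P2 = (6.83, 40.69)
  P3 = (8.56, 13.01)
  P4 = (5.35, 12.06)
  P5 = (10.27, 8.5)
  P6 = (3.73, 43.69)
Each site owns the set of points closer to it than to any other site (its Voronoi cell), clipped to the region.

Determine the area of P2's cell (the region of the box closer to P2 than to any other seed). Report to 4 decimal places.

1. box [0,13]×[0,45]: [(0, 0) (13, 0) (13, 45) (0, 45)]
2. ⊥bis P2·P0 via (8.835,32.13): [(0, 30.0606) (13, 33.1056) (13, 45) (0, 45)]  |A|=174.42
3. ⊥bis P2·P1 via (9.265,27.2): [(0, 30.0606) (13, 33.1056) (13, 45) (0, 45)]  |A|=174.42
4. ⊥bis P2·P3 via (7.695,26.85): [(0, 30.0606) (13, 33.1056) (13, 45) (0, 45)]  |A|=174.42
5. ⊥bis P2·P4 via (6.09,26.375): [(0, 30.0606) (13, 33.1056) (13, 45) (0, 45)]  |A|=174.42
6. ⊥bis P2·P5 via (8.55,24.595): [(0, 30.0606) (13, 33.1056) (13, 45) (0, 45)]  |A|=174.42
7. ⊥bis P2·P6 via (5.28,42.19): [(0, 36.734) (0, 30.0606) (13, 33.1056) (13, 45) (7.9994, 45)]  |A|=141.3587
8. canonical 5-gon: [(0, 36.734) (0, 30.0606) (13, 33.1056) (13, 45) (7.9994, 45)]
9. shoelace: 141.3587

Area of P2's cell: 141.3587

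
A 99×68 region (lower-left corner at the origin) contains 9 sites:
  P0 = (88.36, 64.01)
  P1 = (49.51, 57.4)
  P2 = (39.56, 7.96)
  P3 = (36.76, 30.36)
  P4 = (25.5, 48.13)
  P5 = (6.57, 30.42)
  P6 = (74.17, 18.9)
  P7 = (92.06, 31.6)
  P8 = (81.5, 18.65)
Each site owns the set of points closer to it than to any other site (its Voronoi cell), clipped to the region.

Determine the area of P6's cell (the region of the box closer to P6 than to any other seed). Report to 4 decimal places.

Area of P6's cell: 795.4617

1. box [0,99]×[0,68]: [(0, 0) (99, 0) (99, 68) (0, 68)]
2. ⊥bis P6·P0 via (81.265,41.455): [(0, 67.0181) (0, 0) (99, 0) (99, 35.8762)]  |A|=5093.2667
3. ⊥bis P6·P1 via (61.84,38.15): [(71.6982, 44.4644) (2.279, 0) (99, 0) (99, 35.8762)]  |A|=2640.0623
4. ⊥bis P6·P2 via (56.865,13.43): [(71.6982, 44.4644) (51.2045, 31.3377) (61.1101, 0) (99, 0) (99, 35.8762)]  |A|=1718.2444
5. ⊥bis P6·P3 via (55.465,24.63): [(71.6982, 44.4644) (59.0615, 36.3703) (54.4117, 21.1915) (61.1101, 0) (99, 0) (99, 35.8762)]  |A|=1670.3146
6. ⊥bis P6·P4 via (49.835,33.515): [(71.6982, 44.4644) (59.0615, 36.3703) (54.4117, 21.1915) (61.1101, 0) (99, 0) (99, 35.8762)]  |A|=1670.3146
7. ⊥bis P6·P5 via (40.37,24.66): [(71.6982, 44.4644) (59.0615, 36.3703) (54.4117, 21.1915) (61.1101, 0) (99, 0) (99, 35.8762)]  |A|=1670.3146
8. ⊥bis P6·P7 via (83.115,25.25): [(70.1698, 43.4854) (59.0615, 36.3703) (54.4117, 21.1915) (61.1101, 0) (99, 0) (99, 2.8734)]  |A|=1174.6492
9. ⊥bis P6·P8 via (77.835,18.775): [(78.2878, 32.0499) (70.1698, 43.4854) (59.0615, 36.3703) (54.4117, 21.1915) (61.1101, 0) (77.1947, 0)]  |A|=795.4617
10. canonical 6-gon: [(78.2878, 32.0499) (70.1698, 43.4854) (59.0615, 36.3703) (54.4117, 21.1915) (61.1101, 0) (77.1947, 0)]
11. shoelace: 795.4617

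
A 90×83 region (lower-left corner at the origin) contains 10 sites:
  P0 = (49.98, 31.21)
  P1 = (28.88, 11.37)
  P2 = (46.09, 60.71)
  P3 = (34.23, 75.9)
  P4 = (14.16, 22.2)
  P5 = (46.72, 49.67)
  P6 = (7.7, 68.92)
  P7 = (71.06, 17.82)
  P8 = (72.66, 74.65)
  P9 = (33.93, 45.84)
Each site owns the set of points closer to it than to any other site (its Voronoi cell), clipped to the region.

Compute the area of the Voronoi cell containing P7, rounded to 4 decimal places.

1. box [0,90]×[0,83]: [(0, 0) (90, 0) (90, 83) (0, 83)]
2. ⊥bis P7·P0 via (60.52,24.515): [(44.9481, 0) (90, 0) (90, 70.9256)]  |A|=1597.6676
3. ⊥bis P7·P1 via (49.97,14.595): [(50.7944, 9.2039) (52.2018, 0) (90, 0) (90, 70.9256)]  |A|=1564.2865
4. ⊥bis P7·P2 via (58.575,39.265): [(76.5285, 49.7173) (50.7944, 9.2039) (52.2018, 0) (90, 0) (90, 57.5602)]  |A|=1474.2602
5. ⊥bis P7·P3 via (52.645,46.86): [(76.5285, 49.7173) (50.7944, 9.2039) (52.2018, 0) (90, 0) (90, 57.5602)]  |A|=1474.2602
6. ⊥bis P7·P4 via (42.61,20.01): [(76.5285, 49.7173) (50.7944, 9.2039) (52.2018, 0) (90, 0) (90, 57.5602)]  |A|=1474.2602
7. ⊥bis P7·P5 via (58.89,33.745): [(73.4513, 44.8728) (50.7944, 9.2039) (52.2018, 0) (90, 0) (90, 57.5195)]  |A|=1453.3592
8. ⊥bis P7·P6 via (39.38,43.37): [(73.4513, 44.8728) (50.7944, 9.2039) (52.2018, 0) (90, 0) (90, 57.5195)]  |A|=1453.3592
9. ⊥bis P7·P8 via (71.86,46.235): [(75.1139, 46.1434) (73.4513, 44.8728) (50.7944, 9.2039) (52.2018, 0) (90, 0) (90, 45.7243)]  |A|=1365.5667
10. ⊥bis P7·P9 via (52.495,31.83): [(75.1139, 46.1434) (73.4513, 44.8728) (50.7944, 9.2039) (52.2018, 0) (90, 0) (90, 45.7243)]  |A|=1365.5667
11. canonical 6-gon: [(75.1139, 46.1434) (73.4513, 44.8728) (50.7944, 9.2039) (52.2018, 0) (90, 0) (90, 45.7243)]
12. shoelace: 1365.5667

Area of P7's cell: 1365.5667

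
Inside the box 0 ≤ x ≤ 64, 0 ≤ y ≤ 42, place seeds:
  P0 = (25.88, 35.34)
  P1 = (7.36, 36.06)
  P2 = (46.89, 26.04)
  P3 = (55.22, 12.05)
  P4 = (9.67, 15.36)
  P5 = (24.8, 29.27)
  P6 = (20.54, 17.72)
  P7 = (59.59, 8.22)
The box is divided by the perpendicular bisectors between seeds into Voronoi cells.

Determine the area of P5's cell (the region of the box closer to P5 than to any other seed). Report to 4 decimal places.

Area of P5's cell: 198.2803

1. box [0,64]×[0,42]: [(0, 0) (64, 0) (64, 42) (0, 42)]
2. ⊥bis P5·P0 via (25.34,32.305): [(0, 36.8136) (0, 0) (64, 0) (64, 25.4264)]  |A|=1991.6816
3. ⊥bis P5·P1 via (16.08,32.665): [(16.5488, 33.8692) (3.3624, 0) (64, 0) (64, 25.4264)]  |A|=1630.1303
4. ⊥bis P5·P2 via (35.845,27.655): [(36.2413, 30.3654) (16.5488, 33.8692) (3.3624, 0) (31.8013, 0)]  |A|=788.3646
5. ⊥bis P5·P3 via (40.01,20.66): [(33.0155, 8.3038) (36.2413, 30.3654) (16.5488, 33.8692) (3.3624, 0) (28.3149, 0)]  |A|=773.8894
6. ⊥bis P5·P4 via (17.235,22.315): [(31.9107, 6.3522) (33.0155, 8.3038) (36.2413, 30.3654) (16.5488, 33.8692) (13.5928, 26.2767)]  |A|=352.0538
7. ⊥bis P5·P6 via (22.67,23.495): [(34.5937, 19.0972) (36.2413, 30.3654) (16.5488, 33.8692) (13.7856, 26.7718)]  |A|=198.2803
8. ⊥bis P5·P7 via (42.195,18.745): [(34.5937, 19.0972) (36.2413, 30.3654) (16.5488, 33.8692) (13.7856, 26.7718)]  |A|=198.2803
9. canonical 4-gon: [(34.5937, 19.0972) (36.2413, 30.3654) (16.5488, 33.8692) (13.7856, 26.7718)]
10. shoelace: 198.2803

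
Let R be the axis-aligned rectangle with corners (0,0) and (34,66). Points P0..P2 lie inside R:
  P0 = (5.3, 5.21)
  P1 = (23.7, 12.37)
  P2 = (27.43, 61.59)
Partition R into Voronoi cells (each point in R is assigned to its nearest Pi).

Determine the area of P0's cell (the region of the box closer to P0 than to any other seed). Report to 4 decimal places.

Area of P0's cell: 403.7312

1. box [0,34]×[0,66]: [(0, 0) (34, 0) (34, 66) (0, 66)]
2. ⊥bis P0·P1 via (14.5,8.79): [(0, 46.0526) (0, 0) (17.9205, 0)]  |A|=412.6415
3. ⊥bis P0·P2 via (16.365,33.4): [(2.8609, 38.7006) (0, 39.8235) (0, 0) (17.9205, 0)]  |A|=403.7312
4. canonical 4-gon: [(2.8609, 38.7006) (0, 39.8235) (0, 0) (17.9205, 0)]
5. shoelace: 403.7312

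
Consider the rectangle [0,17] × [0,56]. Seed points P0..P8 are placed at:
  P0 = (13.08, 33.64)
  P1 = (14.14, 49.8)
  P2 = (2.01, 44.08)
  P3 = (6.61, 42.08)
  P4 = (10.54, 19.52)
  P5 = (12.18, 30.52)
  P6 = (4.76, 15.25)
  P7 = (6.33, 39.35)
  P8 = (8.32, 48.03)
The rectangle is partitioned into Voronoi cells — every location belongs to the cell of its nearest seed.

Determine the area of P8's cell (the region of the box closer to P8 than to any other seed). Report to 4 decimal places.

Area of P8's cell: 94.1088

1. box [0,17]×[0,56]: [(0, 0) (17, 0) (17, 56) (0, 56)]
2. ⊥bis P8·P0 via (10.7,40.835): [(0, 37.2956) (17, 42.9189) (17, 56) (0, 56)]  |A|=270.1764
3. ⊥bis P8·P1 via (11.23,48.915): [(0, 37.2956) (13.4143, 41.7328) (9.0753, 56) (0, 56)]  |A|=190.1922
4. ⊥bis P8·P2 via (5.165,46.055): [(0, 54.3059) (8.8216, 40.2137) (13.4143, 41.7328) (9.0753, 56) (0, 56)]  |A|=115.1628
5. ⊥bis P8·P3 via (7.465,45.055): [(0, 54.3059) (5.4238, 45.6416) (12.8769, 43.4996) (9.0753, 56) (0, 56)]  |A|=94.1088
6. ⊥bis P8·P4 via (9.43,33.775): [(0, 54.3059) (5.4238, 45.6416) (12.8769, 43.4996) (9.0753, 56) (0, 56)]  |A|=94.1088
7. ⊥bis P8·P5 via (10.25,39.275): [(0, 54.3059) (5.4238, 45.6416) (12.8769, 43.4996) (9.0753, 56) (0, 56)]  |A|=94.1088
8. ⊥bis P8·P6 via (6.54,31.64): [(0, 54.3059) (5.4238, 45.6416) (12.8769, 43.4996) (9.0753, 56) (0, 56)]  |A|=94.1088
9. ⊥bis P8·P7 via (7.325,43.69): [(0, 54.3059) (5.4238, 45.6416) (12.8769, 43.4996) (9.0753, 56) (0, 56)]  |A|=94.1088
10. canonical 5-gon: [(0, 54.3059) (5.4238, 45.6416) (12.8769, 43.4996) (9.0753, 56) (0, 56)]
11. shoelace: 94.1088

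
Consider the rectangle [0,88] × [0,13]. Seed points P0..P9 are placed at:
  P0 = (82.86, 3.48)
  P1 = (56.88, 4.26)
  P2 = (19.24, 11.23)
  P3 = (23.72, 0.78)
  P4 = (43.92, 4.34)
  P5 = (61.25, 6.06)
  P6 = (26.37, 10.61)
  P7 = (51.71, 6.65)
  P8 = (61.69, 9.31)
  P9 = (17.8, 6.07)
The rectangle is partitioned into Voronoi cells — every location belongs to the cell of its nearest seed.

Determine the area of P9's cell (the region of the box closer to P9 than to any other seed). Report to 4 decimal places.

Area of P9's cell: 226.9726

1. box [0,88]×[0,13]: [(0, 0) (88, 0) (88, 13) (0, 13)]
2. ⊥bis P9·P0 via (50.33,4.775): [(0, 0) (50.1399, 0) (50.6574, 13) (0, 13)]  |A|=655.1827
3. ⊥bis P9·P1 via (37.34,5.165): [(0, 0) (37.1008, 0) (37.7029, 13) (0, 13)]  |A|=486.2238
4. ⊥bis P9·P2 via (18.52,8.65): [(0, 0) (37.1008, 0) (37.2592, 3.4205) (2.9325, 13) (0, 13)]  |A|=319.6816
5. ⊥bis P9·P3 via (20.76,3.425): [(0, 0) (17.6995, 0) (24.0499, 7.1068) (2.9325, 13) (0, 13)]  |A|=227.8586
6. ⊥bis P9·P4 via (30.86,5.205): [(0, 0) (17.6995, 0) (24.0499, 7.1068) (2.9325, 13) (0, 13)]  |A|=227.8586
7. ⊥bis P9·P5 via (39.525,6.065): [(0, 0) (17.6995, 0) (24.0499, 7.1068) (2.9325, 13) (0, 13)]  |A|=227.8586
8. ⊥bis P9·P6 via (22.085,8.34): [(0, 0) (17.6995, 0) (23.2265, 6.1852) (22.5108, 7.5363) (2.9325, 13) (0, 13)]  |A|=226.9726
9. ⊥bis P9·P7 via (34.755,6.36): [(0, 0) (17.6995, 0) (23.2265, 6.1852) (22.5108, 7.5363) (2.9325, 13) (0, 13)]  |A|=226.9726
10. ⊥bis P9·P8 via (39.745,7.69): [(0, 0) (17.6995, 0) (23.2265, 6.1852) (22.5108, 7.5363) (2.9325, 13) (0, 13)]  |A|=226.9726
11. canonical 6-gon: [(0, 0) (17.6995, 0) (23.2265, 6.1852) (22.5108, 7.5363) (2.9325, 13) (0, 13)]
12. shoelace: 226.9726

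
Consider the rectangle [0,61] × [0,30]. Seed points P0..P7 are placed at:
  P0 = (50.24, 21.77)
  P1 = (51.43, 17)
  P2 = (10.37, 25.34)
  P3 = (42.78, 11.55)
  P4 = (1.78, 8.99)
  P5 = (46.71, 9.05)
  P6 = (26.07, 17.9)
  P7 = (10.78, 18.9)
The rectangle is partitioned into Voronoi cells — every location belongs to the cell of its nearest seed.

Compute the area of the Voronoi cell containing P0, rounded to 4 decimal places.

1. box [0,61]×[0,30]: [(0, 0) (61, 0) (61, 30) (0, 30)]
2. ⊥bis P0·P1 via (50.835,19.385): [(0, 6.7029) (61, 21.9209) (61, 30) (0, 30)]  |A|=956.9736
3. ⊥bis P0·P2 via (30.305,23.555): [(29.454, 14.051) (61, 21.9209) (61, 30) (30.8821, 30)]  |A|=367.6072
4. ⊥bis P0·P3 via (46.51,16.66): [(30.7197, 28.186) (44.8294, 17.8867) (61, 21.9209) (61, 30) (30.8821, 30)]  |A|=261.3686
5. ⊥bis P0·P4 via (26.01,15.38): [(30.7197, 28.186) (44.8294, 17.8867) (61, 21.9209) (61, 30) (30.8821, 30)]  |A|=261.3686
6. ⊥bis P0·P5 via (48.475,15.41): [(30.7197, 28.186) (44.8294, 17.8867) (61, 21.9209) (61, 30) (30.8821, 30)]  |A|=261.3686
7. ⊥bis P0·P6 via (38.155,19.835): [(37.6249, 23.1456) (44.8294, 17.8867) (61, 21.9209) (61, 30) (36.5274, 30)]  |A|=235.3485
8. ⊥bis P0·P7 via (30.51,20.335): [(37.6249, 23.1456) (44.8294, 17.8867) (61, 21.9209) (61, 30) (36.5274, 30)]  |A|=235.3485
9. canonical 5-gon: [(37.6249, 23.1456) (44.8294, 17.8867) (61, 21.9209) (61, 30) (36.5274, 30)]
10. shoelace: 235.3485

Area of P0's cell: 235.3485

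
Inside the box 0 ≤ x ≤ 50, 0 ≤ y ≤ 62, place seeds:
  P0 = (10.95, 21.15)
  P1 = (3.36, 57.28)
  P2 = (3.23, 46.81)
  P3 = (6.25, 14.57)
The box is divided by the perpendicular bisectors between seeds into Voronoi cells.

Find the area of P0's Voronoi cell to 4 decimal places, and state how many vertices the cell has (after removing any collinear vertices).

Area of P0's cell: 1565.1218 (5 vertices)

1. box [0,50]×[0,62]: [(0, 0) (50, 0) (50, 62) (0, 62)]
2. ⊥bis P0·P1 via (7.155,39.215): [(0, 37.7119) (0, 0) (50, 0) (50, 48.2157)]  |A|=2148.1892
3. ⊥bis P0·P2 via (7.09,33.98): [(0, 31.8469) (0, 0) (50, 0) (50, 46.8898)]  |A|=1968.4178
4. ⊥bis P0·P3 via (8.6,17.86): [(0, 31.8469) (0, 24.0029) (33.604, 0) (50, 0) (50, 46.8898)]  |A|=1565.1218
5. canonical 5-gon: [(0, 31.8469) (0, 24.0029) (33.604, 0) (50, 0) (50, 46.8898)]
6. shoelace: 1565.1218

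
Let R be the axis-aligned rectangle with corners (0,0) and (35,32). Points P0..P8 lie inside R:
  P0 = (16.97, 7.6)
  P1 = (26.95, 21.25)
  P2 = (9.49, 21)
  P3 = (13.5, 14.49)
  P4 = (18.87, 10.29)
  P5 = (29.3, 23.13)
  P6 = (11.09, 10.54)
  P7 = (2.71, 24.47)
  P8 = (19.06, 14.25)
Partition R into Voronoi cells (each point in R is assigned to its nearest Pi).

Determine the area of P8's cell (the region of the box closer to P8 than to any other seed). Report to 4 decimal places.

Area of P8's cell: 72.0587

1. box [0,35]×[0,32]: [(0, 0) (35, 0) (35, 32) (0, 32)]
2. ⊥bis P8·P0 via (18.015,10.925): [(0, 16.5869) (35, 5.5869) (35, 32) (0, 32)]  |A|=731.96
3. ⊥bis P8·P1 via (23.005,17.75): [(0, 16.5869) (33.3307, 6.1115) (10.3624, 32) (0, 32)]  |A|=390.9988
4. ⊥bis P8·P2 via (14.275,17.625): [(11.0854, 13.1029) (33.3307, 6.1115) (18.1906, 23.1765)]  |A|=136.8826
5. ⊥bis P8·P3 via (16.28,14.37): [(16.5604, 20.8651) (16.1565, 11.5091) (33.3307, 6.1115) (18.1906, 23.1765)]  |A|=112.8381
6. ⊥bis P8·P4 via (18.965,12.27): [(16.5604, 20.8651) (16.1951, 12.4029) (28.2626, 11.8239) (18.1906, 23.1765)]  |A|=72.0587
7. ⊥bis P8·P5 via (24.18,18.69): [(16.5604, 20.8651) (16.1951, 12.4029) (28.2626, 11.8239) (18.1906, 23.1765)]  |A|=72.0587
8. ⊥bis P8·P6 via (15.075,12.395): [(16.5604, 20.8651) (16.1951, 12.4029) (28.2626, 11.8239) (18.1906, 23.1765)]  |A|=72.0587
9. ⊥bis P8·P7 via (10.885,19.36): [(16.5604, 20.8651) (16.1951, 12.4029) (28.2626, 11.8239) (18.1906, 23.1765)]  |A|=72.0587
10. canonical 4-gon: [(16.5604, 20.8651) (16.1951, 12.4029) (28.2626, 11.8239) (18.1906, 23.1765)]
11. shoelace: 72.0587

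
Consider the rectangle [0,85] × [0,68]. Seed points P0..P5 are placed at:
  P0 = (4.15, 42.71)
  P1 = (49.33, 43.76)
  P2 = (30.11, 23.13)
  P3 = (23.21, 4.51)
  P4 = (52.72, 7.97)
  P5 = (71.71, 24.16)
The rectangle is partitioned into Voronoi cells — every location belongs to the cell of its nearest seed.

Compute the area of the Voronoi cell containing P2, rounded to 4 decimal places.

1. box [0,85]×[0,68]: [(0, 0) (85, 0) (85, 68) (0, 68)]
2. ⊥bis P2·P0 via (17.13,32.92): [(0, 10.2083) (0, 0) (85, 0) (85, 68) (43.5886, 68)]  |A|=4520.4694
3. ⊥bis P2·P1 via (39.72,33.445): [(26.6853, 45.5888) (0, 10.2083) (0, 0) (75.6186, 0)]  |A|=1859.8864
4. ⊥bis P2·P3 via (26.66,13.82): [(26.6853, 45.5888) (7.9527, 20.7523) (63.954, 0) (75.6186, 0)]  |A|=1155.697
5. ⊥bis P2·P4 via (41.415,15.55): [(48.1485, 25.5925) (26.6853, 45.5888) (7.9527, 20.7523) (37.5494, 9.7847)]  |A|=745.8795
6. ⊥bis P2·P5 via (50.91,23.645): [(48.1485, 25.5925) (26.6853, 45.5888) (7.9527, 20.7523) (37.5494, 9.7847)]  |A|=745.8795
7. canonical 4-gon: [(48.1485, 25.5925) (26.6853, 45.5888) (7.9527, 20.7523) (37.5494, 9.7847)]
8. shoelace: 745.8795

Area of P2's cell: 745.8795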